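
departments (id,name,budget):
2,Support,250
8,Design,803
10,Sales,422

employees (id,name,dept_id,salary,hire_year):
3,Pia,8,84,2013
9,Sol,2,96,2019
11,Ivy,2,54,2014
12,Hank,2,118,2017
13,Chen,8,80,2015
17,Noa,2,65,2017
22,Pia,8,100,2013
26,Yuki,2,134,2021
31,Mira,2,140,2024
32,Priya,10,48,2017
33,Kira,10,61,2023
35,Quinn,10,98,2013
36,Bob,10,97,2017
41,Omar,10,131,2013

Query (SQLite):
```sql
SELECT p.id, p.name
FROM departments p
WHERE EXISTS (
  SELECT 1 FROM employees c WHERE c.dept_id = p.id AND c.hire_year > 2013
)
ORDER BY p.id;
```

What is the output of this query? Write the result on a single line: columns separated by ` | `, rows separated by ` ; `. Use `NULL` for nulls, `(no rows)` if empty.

2 | Support ; 8 | Design ; 10 | Sales

For each departments row, check whether any employees with matching dept_id has hire_year > 2013.
Keep rows where that is true.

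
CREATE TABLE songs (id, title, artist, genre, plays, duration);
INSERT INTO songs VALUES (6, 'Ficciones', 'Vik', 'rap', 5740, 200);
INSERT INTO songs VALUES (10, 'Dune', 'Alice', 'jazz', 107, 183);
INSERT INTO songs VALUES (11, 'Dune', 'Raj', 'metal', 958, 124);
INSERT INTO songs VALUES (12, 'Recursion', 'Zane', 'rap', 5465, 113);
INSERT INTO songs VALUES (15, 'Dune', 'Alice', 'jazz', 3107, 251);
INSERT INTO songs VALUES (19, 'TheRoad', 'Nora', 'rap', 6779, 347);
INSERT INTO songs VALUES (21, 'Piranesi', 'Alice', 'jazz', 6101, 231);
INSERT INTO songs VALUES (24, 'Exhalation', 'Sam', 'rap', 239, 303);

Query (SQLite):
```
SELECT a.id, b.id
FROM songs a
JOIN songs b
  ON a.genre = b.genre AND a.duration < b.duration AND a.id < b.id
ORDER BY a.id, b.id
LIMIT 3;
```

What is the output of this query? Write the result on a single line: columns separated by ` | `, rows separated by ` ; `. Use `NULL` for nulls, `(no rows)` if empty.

Pairs (a,b) with same genre, a.duration < b.duration, a.id < b.id.
genre groups: jazz:{10,15,21} metal:{11} rap:{6,12,19,24}
Ordered by (a.id, b.id); first 3.

6 | 19 ; 6 | 24 ; 10 | 15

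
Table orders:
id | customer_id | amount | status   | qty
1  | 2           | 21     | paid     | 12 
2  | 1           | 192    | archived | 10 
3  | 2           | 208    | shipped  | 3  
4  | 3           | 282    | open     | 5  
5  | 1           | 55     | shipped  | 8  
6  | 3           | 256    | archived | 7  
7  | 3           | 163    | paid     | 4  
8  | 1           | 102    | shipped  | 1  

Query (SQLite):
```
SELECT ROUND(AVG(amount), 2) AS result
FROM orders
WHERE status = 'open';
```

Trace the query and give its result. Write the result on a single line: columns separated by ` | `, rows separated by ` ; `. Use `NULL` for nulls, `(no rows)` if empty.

282

Rows where status='open' → amount values: [282].
AVG = 282 / 1 (rounded to 2 dp).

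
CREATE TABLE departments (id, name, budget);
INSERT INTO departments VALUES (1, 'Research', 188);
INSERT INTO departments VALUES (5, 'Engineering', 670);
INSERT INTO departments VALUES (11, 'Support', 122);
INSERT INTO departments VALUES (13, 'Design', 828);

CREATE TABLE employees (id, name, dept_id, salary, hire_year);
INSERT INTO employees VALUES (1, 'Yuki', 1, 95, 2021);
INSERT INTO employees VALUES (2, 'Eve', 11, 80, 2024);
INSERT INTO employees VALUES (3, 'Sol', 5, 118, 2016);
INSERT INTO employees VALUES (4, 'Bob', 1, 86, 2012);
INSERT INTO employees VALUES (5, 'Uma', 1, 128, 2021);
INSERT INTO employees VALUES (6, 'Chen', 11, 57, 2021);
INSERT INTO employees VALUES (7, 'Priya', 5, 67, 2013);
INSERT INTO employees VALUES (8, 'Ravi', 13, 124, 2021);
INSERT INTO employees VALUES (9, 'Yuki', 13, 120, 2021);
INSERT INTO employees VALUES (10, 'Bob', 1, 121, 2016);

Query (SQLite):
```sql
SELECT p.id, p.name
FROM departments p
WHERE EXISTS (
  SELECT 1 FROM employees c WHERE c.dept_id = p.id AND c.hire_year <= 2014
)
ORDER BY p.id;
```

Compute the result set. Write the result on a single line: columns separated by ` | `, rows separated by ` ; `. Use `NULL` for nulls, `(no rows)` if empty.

For each departments row, check whether any employees with matching dept_id has hire_year <= 2014.
Keep rows where that is true.

1 | Research ; 5 | Engineering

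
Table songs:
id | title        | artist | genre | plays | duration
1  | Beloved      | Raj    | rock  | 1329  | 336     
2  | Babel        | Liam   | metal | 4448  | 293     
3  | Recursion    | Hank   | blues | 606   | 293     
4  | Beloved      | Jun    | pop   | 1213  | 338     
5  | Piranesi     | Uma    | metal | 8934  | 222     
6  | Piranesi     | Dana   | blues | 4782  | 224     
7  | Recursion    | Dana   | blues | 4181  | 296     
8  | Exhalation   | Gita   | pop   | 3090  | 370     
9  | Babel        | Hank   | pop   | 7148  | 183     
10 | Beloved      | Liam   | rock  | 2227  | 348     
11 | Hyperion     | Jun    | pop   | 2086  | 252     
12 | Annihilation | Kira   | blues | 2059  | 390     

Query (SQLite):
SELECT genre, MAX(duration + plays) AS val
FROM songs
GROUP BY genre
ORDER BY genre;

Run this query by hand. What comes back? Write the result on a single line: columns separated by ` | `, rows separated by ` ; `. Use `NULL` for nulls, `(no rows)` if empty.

For each row compute duration + plays.
Group by genre; take MAX of the expression per group.
  blues: ids {3, 6, 7, 12} → MAX(duration + plays)=5006
  metal: ids {2, 5} → MAX(duration + plays)=9156
  pop: ids {4, 8, 9, 11} → MAX(duration + plays)=7331
  rock: ids {1, 10} → MAX(duration + plays)=2575

blues | 5006 ; metal | 9156 ; pop | 7331 ; rock | 2575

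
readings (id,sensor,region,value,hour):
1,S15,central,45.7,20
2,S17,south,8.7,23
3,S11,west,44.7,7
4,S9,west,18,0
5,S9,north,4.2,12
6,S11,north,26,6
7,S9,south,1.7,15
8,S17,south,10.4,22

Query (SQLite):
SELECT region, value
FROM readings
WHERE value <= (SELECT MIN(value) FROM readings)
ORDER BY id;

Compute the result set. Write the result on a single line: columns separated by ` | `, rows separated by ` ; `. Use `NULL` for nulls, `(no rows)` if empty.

south | 1.7

Scalar subquery: MIN(value) over all readings rows = 1.7.
Keep rows where value <= that value.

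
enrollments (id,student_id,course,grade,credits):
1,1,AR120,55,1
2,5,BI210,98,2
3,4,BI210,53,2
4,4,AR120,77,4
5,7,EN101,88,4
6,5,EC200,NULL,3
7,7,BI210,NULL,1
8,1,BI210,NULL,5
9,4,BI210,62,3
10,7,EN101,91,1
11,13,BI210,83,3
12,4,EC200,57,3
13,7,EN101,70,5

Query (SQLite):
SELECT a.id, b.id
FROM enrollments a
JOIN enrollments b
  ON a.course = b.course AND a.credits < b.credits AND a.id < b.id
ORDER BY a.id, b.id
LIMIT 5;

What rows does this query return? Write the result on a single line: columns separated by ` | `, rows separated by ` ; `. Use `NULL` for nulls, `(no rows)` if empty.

1 | 4 ; 2 | 8 ; 2 | 9 ; 2 | 11 ; 3 | 8

Pairs (a,b) with same course, a.credits < b.credits, a.id < b.id.
course groups: AR120:{1,4} BI210:{2,3,7,8,9,11} EC200:{6,12} EN101:{5,10,13}
Ordered by (a.id, b.id); first 5.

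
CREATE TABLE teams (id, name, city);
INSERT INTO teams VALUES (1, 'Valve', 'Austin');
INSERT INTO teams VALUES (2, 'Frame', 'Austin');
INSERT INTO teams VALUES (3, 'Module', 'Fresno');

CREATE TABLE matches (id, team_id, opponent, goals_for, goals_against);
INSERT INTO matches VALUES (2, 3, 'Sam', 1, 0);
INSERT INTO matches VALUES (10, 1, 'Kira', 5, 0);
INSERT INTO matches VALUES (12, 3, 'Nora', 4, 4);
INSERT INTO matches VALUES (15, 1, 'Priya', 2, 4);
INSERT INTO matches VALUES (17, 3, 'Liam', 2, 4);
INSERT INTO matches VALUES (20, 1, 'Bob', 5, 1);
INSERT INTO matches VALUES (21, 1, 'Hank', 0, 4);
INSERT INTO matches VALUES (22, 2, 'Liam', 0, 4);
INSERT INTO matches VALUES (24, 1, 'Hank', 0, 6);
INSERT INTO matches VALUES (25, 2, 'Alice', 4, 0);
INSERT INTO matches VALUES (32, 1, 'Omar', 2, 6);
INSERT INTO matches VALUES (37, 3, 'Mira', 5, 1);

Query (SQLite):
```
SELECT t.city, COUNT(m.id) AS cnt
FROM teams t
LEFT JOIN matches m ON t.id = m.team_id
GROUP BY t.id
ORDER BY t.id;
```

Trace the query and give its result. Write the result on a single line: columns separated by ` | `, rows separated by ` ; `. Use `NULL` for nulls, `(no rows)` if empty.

LEFT JOIN keeps every teams row; unmatched ones get NULL for matches columns.
Group by teams.id and compute COUNT(m.id). COUNT(col) of an all-NULL group is 0.
  1: ids {10, 15, 20, 21, 24, 32} → COUNT(m.id)=6
  2: ids {22, 25} → COUNT(m.id)=2
  3: ids {2, 12, 17, 37} → COUNT(m.id)=4

Austin | 6 ; Austin | 2 ; Fresno | 4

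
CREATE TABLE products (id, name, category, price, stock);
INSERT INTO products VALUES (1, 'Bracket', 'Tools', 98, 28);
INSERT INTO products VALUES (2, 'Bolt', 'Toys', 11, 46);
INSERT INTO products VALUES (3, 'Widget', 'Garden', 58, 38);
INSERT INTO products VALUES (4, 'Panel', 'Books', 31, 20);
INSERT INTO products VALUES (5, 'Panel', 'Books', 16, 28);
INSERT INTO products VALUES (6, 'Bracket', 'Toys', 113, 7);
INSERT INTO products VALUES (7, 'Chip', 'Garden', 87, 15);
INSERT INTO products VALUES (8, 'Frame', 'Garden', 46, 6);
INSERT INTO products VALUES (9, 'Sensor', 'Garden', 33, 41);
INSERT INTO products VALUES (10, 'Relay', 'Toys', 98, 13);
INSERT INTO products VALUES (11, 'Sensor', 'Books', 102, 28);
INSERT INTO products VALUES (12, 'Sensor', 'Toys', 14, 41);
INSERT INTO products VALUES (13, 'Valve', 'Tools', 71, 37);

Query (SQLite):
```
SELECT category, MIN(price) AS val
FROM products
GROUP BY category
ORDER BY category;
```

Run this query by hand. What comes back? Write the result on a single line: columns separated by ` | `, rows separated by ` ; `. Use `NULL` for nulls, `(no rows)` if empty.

Books | 16 ; Garden | 33 ; Tools | 71 ; Toys | 11

Partition products by category; compute MIN(price) within each group.
  Books: ids {4, 5, 11} → MIN(price)=16
  Garden: ids {3, 7, 8, 9} → MIN(price)=33
  Tools: ids {1, 13} → MIN(price)=71
  Toys: ids {2, 6, 10, 12} → MIN(price)=11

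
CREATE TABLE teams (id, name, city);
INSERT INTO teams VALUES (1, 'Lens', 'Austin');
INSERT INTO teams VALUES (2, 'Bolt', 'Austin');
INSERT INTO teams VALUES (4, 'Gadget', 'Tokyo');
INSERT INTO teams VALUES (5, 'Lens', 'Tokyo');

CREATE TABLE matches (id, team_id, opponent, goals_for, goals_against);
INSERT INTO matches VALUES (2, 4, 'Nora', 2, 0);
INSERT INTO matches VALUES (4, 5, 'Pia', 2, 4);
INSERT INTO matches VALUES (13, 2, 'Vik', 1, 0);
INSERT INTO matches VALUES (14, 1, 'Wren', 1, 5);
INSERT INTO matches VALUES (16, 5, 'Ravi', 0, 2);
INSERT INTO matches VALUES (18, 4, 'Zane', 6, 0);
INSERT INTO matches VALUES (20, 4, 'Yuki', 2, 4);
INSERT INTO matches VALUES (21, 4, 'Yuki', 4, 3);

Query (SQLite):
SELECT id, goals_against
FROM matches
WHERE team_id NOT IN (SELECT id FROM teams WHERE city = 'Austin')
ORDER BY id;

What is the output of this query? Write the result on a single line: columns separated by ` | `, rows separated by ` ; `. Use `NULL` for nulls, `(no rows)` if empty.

Inner query: teams.id where city = 'Austin'.
Outer: keep matches rows whose team_id is not in that set.
Inner query → {1, 2}

2 | 0 ; 4 | 4 ; 16 | 2 ; 18 | 0 ; 20 | 4 ; 21 | 3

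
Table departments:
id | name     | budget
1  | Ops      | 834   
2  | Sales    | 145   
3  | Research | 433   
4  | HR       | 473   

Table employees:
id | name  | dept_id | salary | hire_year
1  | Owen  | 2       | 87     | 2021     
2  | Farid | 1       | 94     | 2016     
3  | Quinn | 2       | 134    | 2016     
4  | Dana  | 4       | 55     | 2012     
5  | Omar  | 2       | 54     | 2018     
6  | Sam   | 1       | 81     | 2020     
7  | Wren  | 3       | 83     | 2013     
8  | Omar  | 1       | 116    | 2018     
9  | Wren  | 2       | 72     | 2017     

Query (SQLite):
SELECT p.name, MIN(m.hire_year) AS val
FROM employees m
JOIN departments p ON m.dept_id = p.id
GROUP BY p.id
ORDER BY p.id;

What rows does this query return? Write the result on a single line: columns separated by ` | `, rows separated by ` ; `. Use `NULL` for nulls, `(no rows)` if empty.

Ops | 2016 ; Sales | 2016 ; Research | 2013 ; HR | 2012

Join each employees row to its departments via dept_id.
Group joined rows by departments.id; compute MIN(m.hire_year) per group.
  1: ids {2, 6, 8} → MIN(m.hire_year)=2016
  2: ids {1, 3, 5, 9} → MIN(m.hire_year)=2016
  3: ids {7} → MIN(m.hire_year)=2013
  4: ids {4} → MIN(m.hire_year)=2012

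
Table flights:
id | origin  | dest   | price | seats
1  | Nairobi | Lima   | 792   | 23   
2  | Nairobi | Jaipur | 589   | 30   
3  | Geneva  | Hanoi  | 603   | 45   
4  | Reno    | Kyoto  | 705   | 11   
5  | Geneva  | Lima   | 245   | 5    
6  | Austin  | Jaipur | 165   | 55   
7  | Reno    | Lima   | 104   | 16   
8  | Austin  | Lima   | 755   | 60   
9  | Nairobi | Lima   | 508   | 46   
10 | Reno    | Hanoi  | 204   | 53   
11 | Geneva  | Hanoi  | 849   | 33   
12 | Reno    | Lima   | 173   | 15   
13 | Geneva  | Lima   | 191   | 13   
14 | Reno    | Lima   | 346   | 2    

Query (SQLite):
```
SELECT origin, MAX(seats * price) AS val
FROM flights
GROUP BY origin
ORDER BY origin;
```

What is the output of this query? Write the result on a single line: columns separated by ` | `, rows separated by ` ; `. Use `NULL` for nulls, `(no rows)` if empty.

For each row compute seats * price.
Group by origin; take MAX of the expression per group.
  Austin: ids {6, 8} → MAX(seats * price)=45300
  Geneva: ids {3, 5, 11, 13} → MAX(seats * price)=28017
  Nairobi: ids {1, 2, 9} → MAX(seats * price)=23368
  Reno: ids {4, 7, 10, 12, 14} → MAX(seats * price)=10812

Austin | 45300 ; Geneva | 28017 ; Nairobi | 23368 ; Reno | 10812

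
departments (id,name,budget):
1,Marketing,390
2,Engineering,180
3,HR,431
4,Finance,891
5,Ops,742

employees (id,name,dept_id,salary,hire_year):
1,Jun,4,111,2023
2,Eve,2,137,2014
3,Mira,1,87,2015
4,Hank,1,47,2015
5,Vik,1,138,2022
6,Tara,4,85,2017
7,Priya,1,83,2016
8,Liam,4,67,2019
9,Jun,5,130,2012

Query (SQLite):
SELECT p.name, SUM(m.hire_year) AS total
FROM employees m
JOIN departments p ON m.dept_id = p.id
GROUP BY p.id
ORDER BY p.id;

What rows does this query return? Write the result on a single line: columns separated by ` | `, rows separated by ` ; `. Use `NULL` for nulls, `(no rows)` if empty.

Join each employees row to its departments via dept_id.
Group joined rows by departments.id; compute SUM(m.hire_year) per group.
  1: ids {3, 4, 5, 7} → SUM(m.hire_year)=8068
  2: ids {2} → SUM(m.hire_year)=2014
  4: ids {1, 6, 8} → SUM(m.hire_year)=6059
  5: ids {9} → SUM(m.hire_year)=2012

Marketing | 8068 ; Engineering | 2014 ; Finance | 6059 ; Ops | 2012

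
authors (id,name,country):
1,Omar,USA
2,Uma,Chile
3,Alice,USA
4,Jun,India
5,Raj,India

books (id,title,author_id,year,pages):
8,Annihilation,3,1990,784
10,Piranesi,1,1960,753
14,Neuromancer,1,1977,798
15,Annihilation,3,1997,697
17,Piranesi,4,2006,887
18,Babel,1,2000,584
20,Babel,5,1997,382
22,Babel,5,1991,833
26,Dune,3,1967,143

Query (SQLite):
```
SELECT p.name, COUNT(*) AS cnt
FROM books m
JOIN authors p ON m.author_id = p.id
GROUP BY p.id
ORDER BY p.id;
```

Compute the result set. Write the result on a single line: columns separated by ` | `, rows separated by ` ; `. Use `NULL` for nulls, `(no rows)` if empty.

Omar | 3 ; Alice | 3 ; Jun | 1 ; Raj | 2

Join each books row to its authors via author_id.
Group joined rows by authors.id; compute COUNT(*) per group.
  1: ids {10, 14, 18} → COUNT(*)=3
  3: ids {8, 15, 26} → COUNT(*)=3
  4: ids {17} → COUNT(*)=1
  5: ids {20, 22} → COUNT(*)=2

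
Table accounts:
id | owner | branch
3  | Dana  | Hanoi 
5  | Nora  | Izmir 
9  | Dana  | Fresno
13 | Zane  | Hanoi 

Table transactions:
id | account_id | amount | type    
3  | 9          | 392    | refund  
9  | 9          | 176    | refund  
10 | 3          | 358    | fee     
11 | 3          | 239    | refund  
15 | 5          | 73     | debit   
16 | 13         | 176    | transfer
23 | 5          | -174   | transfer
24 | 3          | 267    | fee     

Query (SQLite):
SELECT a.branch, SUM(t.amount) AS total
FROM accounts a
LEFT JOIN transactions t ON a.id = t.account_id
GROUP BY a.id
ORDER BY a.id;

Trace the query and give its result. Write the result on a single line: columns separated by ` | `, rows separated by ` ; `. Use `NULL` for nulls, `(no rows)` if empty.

LEFT JOIN keeps every accounts row; unmatched ones get NULL for transactions columns.
Group by accounts.id and compute SUM(t.amount). SUM over an all-NULL group is NULL.
  3: ids {10, 11, 24} → SUM(t.amount)=864
  5: ids {15, 23} → SUM(t.amount)=-101
  9: ids {3, 9} → SUM(t.amount)=568
  13: ids {16} → SUM(t.amount)=176

Hanoi | 864 ; Izmir | -101 ; Fresno | 568 ; Hanoi | 176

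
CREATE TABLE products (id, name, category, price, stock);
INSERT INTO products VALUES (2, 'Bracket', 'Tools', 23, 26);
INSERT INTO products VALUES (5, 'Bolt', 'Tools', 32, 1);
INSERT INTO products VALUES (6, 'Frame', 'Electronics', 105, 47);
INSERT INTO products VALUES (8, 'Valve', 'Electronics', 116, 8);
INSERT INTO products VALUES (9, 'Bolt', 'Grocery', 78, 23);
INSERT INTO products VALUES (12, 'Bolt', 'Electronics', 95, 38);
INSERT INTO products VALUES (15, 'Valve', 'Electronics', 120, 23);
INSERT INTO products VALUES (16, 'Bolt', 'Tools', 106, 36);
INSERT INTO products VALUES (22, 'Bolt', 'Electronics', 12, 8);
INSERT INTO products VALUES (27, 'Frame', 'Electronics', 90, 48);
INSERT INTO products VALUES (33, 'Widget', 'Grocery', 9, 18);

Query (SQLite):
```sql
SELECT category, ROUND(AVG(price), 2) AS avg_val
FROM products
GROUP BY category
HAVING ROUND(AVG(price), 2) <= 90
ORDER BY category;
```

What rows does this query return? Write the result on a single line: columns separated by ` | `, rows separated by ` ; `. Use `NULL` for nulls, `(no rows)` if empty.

Partition products by category; compute ROUND(AVG(price), 2) within each group.
HAVING: keep groups where ROUND(AVG(price), 2) <= 90.
  Electronics: ids {6, 8, 12, 15, 22, 27} → ROUND(AVG(price), 2)=89.67
  Grocery: ids {9, 33} → ROUND(AVG(price), 2)=43.5
  Tools: ids {2, 5, 16} → ROUND(AVG(price), 2)=53.67

Electronics | 89.67 ; Grocery | 43.5 ; Tools | 53.67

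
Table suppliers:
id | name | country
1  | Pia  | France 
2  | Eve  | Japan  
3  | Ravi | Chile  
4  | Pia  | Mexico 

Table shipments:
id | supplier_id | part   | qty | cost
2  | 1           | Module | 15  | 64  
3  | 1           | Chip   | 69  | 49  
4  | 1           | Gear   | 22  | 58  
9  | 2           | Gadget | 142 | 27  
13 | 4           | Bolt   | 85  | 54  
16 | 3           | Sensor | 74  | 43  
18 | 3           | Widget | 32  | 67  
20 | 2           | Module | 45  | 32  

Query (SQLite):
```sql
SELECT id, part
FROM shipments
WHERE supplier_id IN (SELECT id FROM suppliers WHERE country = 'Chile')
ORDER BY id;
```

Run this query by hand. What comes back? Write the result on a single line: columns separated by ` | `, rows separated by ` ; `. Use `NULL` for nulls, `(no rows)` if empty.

16 | Sensor ; 18 | Widget

Inner query: suppliers.id where country = 'Chile'.
Outer: keep shipments rows whose supplier_id is in that set.
Inner query → {3}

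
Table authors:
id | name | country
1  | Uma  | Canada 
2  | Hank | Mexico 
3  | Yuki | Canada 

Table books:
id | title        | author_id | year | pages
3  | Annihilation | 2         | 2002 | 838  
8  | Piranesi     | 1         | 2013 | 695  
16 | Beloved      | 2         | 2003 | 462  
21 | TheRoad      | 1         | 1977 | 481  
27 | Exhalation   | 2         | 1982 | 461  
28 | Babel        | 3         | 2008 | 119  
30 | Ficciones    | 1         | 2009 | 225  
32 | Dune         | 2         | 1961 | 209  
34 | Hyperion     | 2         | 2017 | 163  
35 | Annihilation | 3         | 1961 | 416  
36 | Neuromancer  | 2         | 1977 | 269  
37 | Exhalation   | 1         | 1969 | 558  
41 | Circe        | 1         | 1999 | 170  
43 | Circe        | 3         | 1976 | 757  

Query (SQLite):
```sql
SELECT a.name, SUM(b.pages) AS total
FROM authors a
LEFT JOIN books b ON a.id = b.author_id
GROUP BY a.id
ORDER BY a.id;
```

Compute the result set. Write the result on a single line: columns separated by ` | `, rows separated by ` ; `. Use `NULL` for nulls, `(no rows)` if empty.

Uma | 2129 ; Hank | 2402 ; Yuki | 1292

LEFT JOIN keeps every authors row; unmatched ones get NULL for books columns.
Group by authors.id and compute SUM(b.pages). SUM over an all-NULL group is NULL.
  1: ids {8, 21, 30, 37, 41} → SUM(b.pages)=2129
  2: ids {3, 16, 27, 32, 34, 36} → SUM(b.pages)=2402
  3: ids {28, 35, 43} → SUM(b.pages)=1292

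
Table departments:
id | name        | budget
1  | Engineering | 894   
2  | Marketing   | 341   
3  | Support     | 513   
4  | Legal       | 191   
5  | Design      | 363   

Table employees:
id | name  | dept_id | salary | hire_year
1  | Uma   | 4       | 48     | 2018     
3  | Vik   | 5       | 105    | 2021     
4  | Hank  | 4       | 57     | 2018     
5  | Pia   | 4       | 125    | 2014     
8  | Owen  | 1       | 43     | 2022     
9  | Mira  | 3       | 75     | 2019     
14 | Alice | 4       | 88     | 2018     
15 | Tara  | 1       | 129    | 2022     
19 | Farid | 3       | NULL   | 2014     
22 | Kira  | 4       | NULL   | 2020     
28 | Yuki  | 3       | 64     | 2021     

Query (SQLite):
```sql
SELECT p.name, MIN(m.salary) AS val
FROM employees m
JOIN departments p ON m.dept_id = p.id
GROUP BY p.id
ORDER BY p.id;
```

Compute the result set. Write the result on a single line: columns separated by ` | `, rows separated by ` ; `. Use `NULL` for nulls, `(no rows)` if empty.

Engineering | 43 ; Support | 64 ; Legal | 48 ; Design | 105

Join each employees row to its departments via dept_id.
Group joined rows by departments.id; compute MIN(m.salary) per group.
  1: ids {8, 15} → MIN(m.salary)=43
  3: ids {9, 19, 28} → MIN(m.salary)=64
  4: ids {1, 4, 5, 14, 22} → MIN(m.salary)=48
  5: ids {3} → MIN(m.salary)=105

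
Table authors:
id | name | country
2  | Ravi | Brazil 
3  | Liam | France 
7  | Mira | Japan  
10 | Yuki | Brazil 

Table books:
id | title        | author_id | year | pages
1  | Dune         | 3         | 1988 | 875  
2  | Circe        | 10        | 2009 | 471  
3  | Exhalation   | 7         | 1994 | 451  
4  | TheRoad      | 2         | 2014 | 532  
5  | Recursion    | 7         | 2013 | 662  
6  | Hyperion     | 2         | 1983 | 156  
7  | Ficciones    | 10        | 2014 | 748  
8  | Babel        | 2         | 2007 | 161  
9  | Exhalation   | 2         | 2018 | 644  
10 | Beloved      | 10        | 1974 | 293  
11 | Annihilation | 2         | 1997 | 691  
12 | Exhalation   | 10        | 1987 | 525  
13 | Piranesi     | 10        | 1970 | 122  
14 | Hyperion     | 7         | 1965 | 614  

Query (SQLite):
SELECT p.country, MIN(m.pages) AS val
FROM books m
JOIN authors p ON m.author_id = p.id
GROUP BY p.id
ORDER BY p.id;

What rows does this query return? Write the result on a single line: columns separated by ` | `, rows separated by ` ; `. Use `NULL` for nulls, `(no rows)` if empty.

Brazil | 156 ; France | 875 ; Japan | 451 ; Brazil | 122

Join each books row to its authors via author_id.
Group joined rows by authors.id; compute MIN(m.pages) per group.
  2: ids {4, 6, 8, 9, 11} → MIN(m.pages)=156
  3: ids {1} → MIN(m.pages)=875
  7: ids {3, 5, 14} → MIN(m.pages)=451
  10: ids {2, 7, 10, 12, 13} → MIN(m.pages)=122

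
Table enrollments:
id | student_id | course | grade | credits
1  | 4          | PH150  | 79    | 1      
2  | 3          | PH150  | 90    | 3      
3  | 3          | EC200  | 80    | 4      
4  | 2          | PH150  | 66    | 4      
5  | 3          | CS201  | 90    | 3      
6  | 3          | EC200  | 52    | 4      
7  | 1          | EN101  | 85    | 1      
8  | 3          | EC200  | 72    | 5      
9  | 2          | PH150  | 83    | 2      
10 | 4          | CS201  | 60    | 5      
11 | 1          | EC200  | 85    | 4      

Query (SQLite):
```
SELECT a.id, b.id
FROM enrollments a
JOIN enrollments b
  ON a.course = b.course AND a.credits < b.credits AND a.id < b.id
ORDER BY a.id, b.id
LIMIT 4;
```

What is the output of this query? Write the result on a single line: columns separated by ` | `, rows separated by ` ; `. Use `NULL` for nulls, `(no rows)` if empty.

1 | 2 ; 1 | 4 ; 1 | 9 ; 2 | 4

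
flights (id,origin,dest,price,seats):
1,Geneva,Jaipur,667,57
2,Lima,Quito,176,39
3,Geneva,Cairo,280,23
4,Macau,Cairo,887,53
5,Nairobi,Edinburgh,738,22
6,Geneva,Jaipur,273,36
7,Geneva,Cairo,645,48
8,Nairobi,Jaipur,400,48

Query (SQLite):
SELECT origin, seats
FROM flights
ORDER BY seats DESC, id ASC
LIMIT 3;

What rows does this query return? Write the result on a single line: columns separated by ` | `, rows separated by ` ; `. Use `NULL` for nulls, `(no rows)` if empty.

Geneva | 57 ; Macau | 53 ; Geneva | 48

Sort by seats desc, tiebreak id asc: (57, id=1), (53, id=4), (48, id=7), (48, id=8), (39, id=2), (36, id=6) …. Take first 3.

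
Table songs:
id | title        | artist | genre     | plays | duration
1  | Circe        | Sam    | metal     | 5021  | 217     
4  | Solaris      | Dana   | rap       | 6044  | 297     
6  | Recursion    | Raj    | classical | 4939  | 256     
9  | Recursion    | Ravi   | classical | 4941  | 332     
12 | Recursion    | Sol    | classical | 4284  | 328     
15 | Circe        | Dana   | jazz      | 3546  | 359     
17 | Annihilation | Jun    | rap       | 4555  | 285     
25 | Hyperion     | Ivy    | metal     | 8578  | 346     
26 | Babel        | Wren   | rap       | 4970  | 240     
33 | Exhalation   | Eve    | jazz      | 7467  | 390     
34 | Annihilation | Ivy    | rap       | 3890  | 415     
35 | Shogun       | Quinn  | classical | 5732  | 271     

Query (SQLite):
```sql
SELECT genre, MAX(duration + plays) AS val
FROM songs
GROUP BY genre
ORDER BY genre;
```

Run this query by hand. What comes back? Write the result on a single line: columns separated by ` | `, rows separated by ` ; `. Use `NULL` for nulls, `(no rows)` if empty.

classical | 6003 ; jazz | 7857 ; metal | 8924 ; rap | 6341

For each row compute duration + plays.
Group by genre; take MAX of the expression per group.
  classical: ids {6, 9, 12, 35} → MAX(duration + plays)=6003
  jazz: ids {15, 33} → MAX(duration + plays)=7857
  metal: ids {1, 25} → MAX(duration + plays)=8924
  rap: ids {4, 17, 26, 34} → MAX(duration + plays)=6341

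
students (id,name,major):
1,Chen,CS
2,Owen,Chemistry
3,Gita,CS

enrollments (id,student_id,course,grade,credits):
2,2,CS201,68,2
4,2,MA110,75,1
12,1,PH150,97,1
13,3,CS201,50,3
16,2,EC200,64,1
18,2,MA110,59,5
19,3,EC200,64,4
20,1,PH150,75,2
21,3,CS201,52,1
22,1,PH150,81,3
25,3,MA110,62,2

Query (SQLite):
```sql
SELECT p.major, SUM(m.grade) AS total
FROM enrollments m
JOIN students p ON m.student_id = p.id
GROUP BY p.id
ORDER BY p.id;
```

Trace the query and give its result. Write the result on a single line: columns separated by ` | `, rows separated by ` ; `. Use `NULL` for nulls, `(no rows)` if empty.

CS | 253 ; Chemistry | 266 ; CS | 228

Join each enrollments row to its students via student_id.
Group joined rows by students.id; compute SUM(m.grade) per group.
  1: ids {12, 20, 22} → SUM(m.grade)=253
  2: ids {2, 4, 16, 18} → SUM(m.grade)=266
  3: ids {13, 19, 21, 25} → SUM(m.grade)=228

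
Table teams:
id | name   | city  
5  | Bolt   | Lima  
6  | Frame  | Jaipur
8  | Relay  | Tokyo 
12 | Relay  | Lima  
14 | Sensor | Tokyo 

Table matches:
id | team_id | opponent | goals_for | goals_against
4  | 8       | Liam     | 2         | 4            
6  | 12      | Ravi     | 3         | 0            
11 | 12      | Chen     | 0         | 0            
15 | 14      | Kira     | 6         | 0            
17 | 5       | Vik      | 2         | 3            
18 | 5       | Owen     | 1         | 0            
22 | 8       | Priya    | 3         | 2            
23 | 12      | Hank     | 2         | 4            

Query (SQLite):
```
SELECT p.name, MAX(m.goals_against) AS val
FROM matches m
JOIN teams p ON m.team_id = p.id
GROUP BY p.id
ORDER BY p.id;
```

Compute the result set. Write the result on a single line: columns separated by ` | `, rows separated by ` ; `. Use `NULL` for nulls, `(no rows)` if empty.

Join each matches row to its teams via team_id.
Group joined rows by teams.id; compute MAX(m.goals_against) per group.
  5: ids {17, 18} → MAX(m.goals_against)=3
  8: ids {4, 22} → MAX(m.goals_against)=4
  12: ids {6, 11, 23} → MAX(m.goals_against)=4
  14: ids {15} → MAX(m.goals_against)=0

Bolt | 3 ; Relay | 4 ; Relay | 4 ; Sensor | 0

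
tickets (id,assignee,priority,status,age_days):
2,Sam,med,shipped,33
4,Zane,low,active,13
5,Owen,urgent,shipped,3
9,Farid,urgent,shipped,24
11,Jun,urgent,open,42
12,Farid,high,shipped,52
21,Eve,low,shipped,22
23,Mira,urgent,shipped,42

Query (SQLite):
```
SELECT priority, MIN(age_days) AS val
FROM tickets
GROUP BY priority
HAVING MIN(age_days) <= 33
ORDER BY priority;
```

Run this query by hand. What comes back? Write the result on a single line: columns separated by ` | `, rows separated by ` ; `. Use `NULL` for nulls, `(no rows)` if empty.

low | 13 ; med | 33 ; urgent | 3

Partition tickets by priority; compute MIN(age_days) within each group.
HAVING: keep groups where MIN(age_days) <= 33.
  high: ids {12} → MIN(age_days)=52
  low: ids {4, 21} → MIN(age_days)=13
  med: ids {2} → MIN(age_days)=33
  urgent: ids {5, 9, 11, 23} → MIN(age_days)=3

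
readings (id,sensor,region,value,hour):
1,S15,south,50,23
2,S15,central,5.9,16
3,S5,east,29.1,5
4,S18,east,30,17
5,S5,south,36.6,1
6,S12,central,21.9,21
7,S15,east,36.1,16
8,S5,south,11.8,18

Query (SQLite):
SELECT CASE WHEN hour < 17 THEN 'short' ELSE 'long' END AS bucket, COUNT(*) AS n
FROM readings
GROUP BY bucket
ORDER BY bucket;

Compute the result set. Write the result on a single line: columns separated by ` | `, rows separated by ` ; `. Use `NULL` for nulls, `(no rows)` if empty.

long | 4 ; short | 4

Bucket rows by hour < 17 → 'short' else 'long'; count each bucket.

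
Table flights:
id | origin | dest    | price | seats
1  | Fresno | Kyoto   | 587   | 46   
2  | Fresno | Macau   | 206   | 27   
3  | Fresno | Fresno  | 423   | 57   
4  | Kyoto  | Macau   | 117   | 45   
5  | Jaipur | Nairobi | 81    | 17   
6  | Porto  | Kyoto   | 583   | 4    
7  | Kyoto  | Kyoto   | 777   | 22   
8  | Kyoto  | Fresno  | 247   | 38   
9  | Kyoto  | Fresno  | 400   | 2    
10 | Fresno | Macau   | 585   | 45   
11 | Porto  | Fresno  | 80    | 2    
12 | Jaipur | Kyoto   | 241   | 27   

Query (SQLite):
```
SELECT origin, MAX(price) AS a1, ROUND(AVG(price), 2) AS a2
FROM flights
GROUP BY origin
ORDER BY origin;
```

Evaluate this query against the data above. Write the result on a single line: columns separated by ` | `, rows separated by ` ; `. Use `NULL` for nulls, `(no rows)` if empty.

Fresno | 587 | 450.25 ; Jaipur | 241 | 161 ; Kyoto | 777 | 385.25 ; Porto | 583 | 331.5

Group flights by origin.
Per group compute: MAX(price), ROUND(AVG(price), 2).
  Fresno: ids {1, 2, 3, 10} → MAX(price)=587, ROUND(AVG(price), 2)=450.25
  Jaipur: ids {5, 12} → MAX(price)=241, ROUND(AVG(price), 2)=161
  Kyoto: ids {4, 7, 8, 9} → MAX(price)=777, ROUND(AVG(price), 2)=385.25
  Porto: ids {6, 11} → MAX(price)=583, ROUND(AVG(price), 2)=331.5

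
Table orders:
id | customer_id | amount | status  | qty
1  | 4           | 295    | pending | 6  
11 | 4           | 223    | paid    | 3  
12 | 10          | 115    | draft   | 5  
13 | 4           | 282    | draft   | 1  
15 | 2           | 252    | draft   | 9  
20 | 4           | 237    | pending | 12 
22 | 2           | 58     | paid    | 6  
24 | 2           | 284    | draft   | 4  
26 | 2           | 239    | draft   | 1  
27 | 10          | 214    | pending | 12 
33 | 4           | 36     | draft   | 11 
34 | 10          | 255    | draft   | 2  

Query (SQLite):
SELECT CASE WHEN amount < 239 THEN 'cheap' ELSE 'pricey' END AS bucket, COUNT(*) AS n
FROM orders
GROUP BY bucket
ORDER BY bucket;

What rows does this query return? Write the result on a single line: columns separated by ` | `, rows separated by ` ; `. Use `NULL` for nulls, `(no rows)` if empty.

cheap | 6 ; pricey | 6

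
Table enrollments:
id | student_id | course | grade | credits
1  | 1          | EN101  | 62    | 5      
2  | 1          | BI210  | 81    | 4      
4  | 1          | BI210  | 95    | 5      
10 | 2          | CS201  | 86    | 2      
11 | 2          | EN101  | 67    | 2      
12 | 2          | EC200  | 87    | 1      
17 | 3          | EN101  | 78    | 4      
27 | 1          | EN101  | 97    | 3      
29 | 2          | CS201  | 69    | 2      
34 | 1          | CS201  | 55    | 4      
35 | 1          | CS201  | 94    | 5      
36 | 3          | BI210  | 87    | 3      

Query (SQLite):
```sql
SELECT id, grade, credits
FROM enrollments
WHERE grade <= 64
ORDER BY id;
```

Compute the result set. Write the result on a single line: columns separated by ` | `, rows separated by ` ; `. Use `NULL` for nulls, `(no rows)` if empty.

grade <= 64: ids {1, 34}

1 | 62 | 5 ; 34 | 55 | 4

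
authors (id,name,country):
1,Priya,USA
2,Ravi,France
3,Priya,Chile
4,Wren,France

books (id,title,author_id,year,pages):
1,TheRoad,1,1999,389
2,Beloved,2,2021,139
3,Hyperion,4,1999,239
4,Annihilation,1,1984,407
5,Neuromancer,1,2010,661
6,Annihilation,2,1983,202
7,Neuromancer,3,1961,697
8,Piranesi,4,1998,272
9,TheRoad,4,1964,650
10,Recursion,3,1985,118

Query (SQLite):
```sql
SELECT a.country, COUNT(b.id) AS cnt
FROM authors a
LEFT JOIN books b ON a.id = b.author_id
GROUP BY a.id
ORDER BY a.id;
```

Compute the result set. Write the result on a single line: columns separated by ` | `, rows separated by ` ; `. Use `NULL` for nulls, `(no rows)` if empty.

USA | 3 ; France | 2 ; Chile | 2 ; France | 3

LEFT JOIN keeps every authors row; unmatched ones get NULL for books columns.
Group by authors.id and compute COUNT(b.id). COUNT(col) of an all-NULL group is 0.
  1: ids {1, 4, 5} → COUNT(b.id)=3
  2: ids {2, 6} → COUNT(b.id)=2
  3: ids {7, 10} → COUNT(b.id)=2
  4: ids {3, 8, 9} → COUNT(b.id)=3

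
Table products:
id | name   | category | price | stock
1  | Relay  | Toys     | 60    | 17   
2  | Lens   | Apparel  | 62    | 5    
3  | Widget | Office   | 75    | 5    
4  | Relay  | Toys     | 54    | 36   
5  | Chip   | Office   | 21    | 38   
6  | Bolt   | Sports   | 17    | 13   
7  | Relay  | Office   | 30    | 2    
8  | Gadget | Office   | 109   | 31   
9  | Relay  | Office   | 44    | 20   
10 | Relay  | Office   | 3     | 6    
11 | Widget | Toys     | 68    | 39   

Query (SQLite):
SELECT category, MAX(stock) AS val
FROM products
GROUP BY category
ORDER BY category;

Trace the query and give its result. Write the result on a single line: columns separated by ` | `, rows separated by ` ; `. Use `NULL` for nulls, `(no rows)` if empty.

Partition products by category; compute MAX(stock) within each group.
  Apparel: ids {2} → MAX(stock)=5
  Office: ids {3, 5, 7, 8, 9, 10} → MAX(stock)=38
  Sports: ids {6} → MAX(stock)=13
  Toys: ids {1, 4, 11} → MAX(stock)=39

Apparel | 5 ; Office | 38 ; Sports | 13 ; Toys | 39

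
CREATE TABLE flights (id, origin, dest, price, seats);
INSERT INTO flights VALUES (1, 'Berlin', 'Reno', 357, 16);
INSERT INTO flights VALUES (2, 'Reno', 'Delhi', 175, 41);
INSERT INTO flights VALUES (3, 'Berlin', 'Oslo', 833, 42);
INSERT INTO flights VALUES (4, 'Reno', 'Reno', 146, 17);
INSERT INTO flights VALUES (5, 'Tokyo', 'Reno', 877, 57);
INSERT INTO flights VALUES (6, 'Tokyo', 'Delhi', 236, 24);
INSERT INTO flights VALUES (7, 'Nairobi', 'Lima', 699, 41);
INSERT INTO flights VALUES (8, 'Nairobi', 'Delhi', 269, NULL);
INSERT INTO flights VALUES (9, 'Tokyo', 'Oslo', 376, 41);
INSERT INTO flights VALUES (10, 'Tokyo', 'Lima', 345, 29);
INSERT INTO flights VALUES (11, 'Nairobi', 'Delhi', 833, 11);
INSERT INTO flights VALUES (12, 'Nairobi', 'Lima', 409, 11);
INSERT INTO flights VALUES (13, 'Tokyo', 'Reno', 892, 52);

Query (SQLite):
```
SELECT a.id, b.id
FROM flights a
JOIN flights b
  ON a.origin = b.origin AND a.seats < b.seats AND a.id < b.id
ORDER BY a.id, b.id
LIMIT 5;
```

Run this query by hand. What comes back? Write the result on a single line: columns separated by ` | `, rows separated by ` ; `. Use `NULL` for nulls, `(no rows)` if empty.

1 | 3 ; 6 | 9 ; 6 | 10 ; 6 | 13 ; 9 | 13

Pairs (a,b) with same origin, a.seats < b.seats, a.id < b.id.
origin groups: Berlin:{1,3} Nairobi:{7,8,11,12} Reno:{2,4} Tokyo:{5,6,9,10,13}
Ordered by (a.id, b.id); first 5.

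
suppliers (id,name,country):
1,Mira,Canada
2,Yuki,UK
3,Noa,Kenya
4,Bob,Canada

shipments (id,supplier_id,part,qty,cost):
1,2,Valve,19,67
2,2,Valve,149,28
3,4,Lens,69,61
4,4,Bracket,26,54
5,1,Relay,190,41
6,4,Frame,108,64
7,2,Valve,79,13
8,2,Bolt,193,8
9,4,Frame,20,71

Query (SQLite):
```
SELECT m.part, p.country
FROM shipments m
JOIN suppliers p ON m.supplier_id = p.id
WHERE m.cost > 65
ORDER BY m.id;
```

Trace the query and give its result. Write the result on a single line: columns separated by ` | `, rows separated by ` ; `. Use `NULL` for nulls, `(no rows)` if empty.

Each shipments row matches the suppliers row where supplier_id = suppliers.id.
Then keep rows with m.cost > 65.

Valve | UK ; Frame | Canada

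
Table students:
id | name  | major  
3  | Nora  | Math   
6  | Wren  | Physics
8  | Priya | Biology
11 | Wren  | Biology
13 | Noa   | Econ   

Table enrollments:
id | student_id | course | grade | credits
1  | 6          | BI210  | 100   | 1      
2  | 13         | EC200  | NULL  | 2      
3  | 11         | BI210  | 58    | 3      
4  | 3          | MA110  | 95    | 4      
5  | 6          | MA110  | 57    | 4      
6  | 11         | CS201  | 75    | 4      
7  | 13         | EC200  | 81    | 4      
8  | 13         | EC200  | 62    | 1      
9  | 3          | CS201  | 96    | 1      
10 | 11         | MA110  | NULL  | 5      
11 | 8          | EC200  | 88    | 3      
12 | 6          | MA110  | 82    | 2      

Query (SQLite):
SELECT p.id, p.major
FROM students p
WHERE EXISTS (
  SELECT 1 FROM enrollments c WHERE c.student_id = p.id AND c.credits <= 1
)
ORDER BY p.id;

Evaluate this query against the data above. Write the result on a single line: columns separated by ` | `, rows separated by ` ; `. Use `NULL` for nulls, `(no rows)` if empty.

3 | Math ; 6 | Physics ; 13 | Econ

For each students row, check whether any enrollments with matching student_id has credits <= 1.
Keep rows where that is true.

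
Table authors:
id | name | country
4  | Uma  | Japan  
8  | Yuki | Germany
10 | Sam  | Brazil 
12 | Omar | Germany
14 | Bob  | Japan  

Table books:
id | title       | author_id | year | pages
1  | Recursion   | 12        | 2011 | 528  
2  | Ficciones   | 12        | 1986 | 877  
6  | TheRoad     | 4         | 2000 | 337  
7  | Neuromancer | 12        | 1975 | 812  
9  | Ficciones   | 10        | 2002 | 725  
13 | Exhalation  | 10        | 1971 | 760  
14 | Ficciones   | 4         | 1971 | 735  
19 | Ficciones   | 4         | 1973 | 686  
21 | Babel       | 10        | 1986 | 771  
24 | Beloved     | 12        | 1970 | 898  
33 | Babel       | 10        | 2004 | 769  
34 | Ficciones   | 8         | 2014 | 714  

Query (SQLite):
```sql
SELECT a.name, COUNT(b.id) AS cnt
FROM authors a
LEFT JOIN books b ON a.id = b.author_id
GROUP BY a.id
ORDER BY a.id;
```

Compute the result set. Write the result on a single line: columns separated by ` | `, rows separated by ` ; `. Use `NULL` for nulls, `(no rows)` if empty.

Uma | 3 ; Yuki | 1 ; Sam | 4 ; Omar | 4 ; Bob | 0

LEFT JOIN keeps every authors row; unmatched ones get NULL for books columns.
Group by authors.id and compute COUNT(b.id). COUNT(col) of an all-NULL group is 0.
  4: ids {6, 14, 19} → COUNT(b.id)=3
  8: ids {34} → COUNT(b.id)=1
  10: ids {9, 13, 21, 33} → COUNT(b.id)=4
  12: ids {1, 2, 7, 24} → COUNT(b.id)=4
  14: ids {—} → COUNT(b.id)=0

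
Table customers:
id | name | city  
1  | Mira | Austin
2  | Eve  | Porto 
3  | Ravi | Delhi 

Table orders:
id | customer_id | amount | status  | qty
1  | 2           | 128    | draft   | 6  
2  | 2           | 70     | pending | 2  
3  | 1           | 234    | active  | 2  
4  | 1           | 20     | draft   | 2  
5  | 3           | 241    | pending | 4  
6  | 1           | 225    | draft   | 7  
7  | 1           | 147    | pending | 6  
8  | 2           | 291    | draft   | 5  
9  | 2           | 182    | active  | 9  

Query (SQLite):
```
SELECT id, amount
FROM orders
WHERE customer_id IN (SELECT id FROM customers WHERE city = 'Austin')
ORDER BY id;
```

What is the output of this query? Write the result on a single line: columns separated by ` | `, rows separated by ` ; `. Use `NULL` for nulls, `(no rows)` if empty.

3 | 234 ; 4 | 20 ; 6 | 225 ; 7 | 147

Inner query: customers.id where city = 'Austin'.
Outer: keep orders rows whose customer_id is in that set.
Inner query → {1}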